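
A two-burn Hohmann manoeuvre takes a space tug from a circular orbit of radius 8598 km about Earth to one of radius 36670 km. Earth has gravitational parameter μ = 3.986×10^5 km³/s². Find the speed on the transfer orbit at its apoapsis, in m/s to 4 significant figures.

v = 2032 m/s

The Hohmann ellipse has a_t = (r₁ + r₂)/2 = 22634 km.
At apoapsis, r = 36670 km.
From the vis-viva equation, v = √[μ(2/r − 1/a_t)] = 2.032 km/s.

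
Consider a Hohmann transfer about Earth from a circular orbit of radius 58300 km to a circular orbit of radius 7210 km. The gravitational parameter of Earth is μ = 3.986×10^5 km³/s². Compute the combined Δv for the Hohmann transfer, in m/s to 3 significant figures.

Semi-major axis of the transfer orbit: a_t = (58300 + 7210)/2 = 32755 km.
Circular speed at r₁: v₁ = √(μ/r₁) = √(3.986×10^5/58300) = 2.615 km/s.
On the transfer ellipse at r₁, vis-viva equation gives v_a = √[μ(2/r₁ − 1/a_t)] = 1.227 km/s.
First burn Δv₁ = |v_a − v₁| = 1.388 km/s.
At r₂, v₂ = √(μ/r₂) = 7.4353 km/s.
Transfer-orbit speed at r₂: v_p = √[μ(2/r₂ − 1/a_t)] = 9.9197 km/s.
Second burn Δv₂ = |v₂ − v_p| = 2.484 km/s.
Total Δv = Δv₁ + Δv₂ = 3.872 km/s.

Δv = 3870 m/s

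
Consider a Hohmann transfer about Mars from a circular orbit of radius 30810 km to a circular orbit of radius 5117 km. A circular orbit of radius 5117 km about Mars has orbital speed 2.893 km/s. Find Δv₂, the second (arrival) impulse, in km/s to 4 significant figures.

Δv₂ = 0.8958 km/s

From the circular-orbit relation v² = μ/r at r = 5117 km: μ = v²r = (2.893)² × 5117 = 42826.5 km³/s².
The Hohmann ellipse has a_t = (r₁ + r₂)/2 = 17963.5 km.
On the circular orbit at r = 5117 km, v_c = √(μ/r) = 2.8930 km/s.
Transfer-orbit speed at the same r (vis-viva, a = a_t): v_t = √[μ(2/r − 1/a_t)] = 3.7888 km/s.
Δv₂ = |v_t − v_c| = |3.7888 − 2.8930| = 0.8958 km/s.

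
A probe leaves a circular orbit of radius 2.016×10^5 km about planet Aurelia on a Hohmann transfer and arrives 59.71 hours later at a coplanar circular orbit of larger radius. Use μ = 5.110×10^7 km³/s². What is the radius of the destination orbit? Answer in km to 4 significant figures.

r₂ = 1.040×10^6 km

Transfer time t = 59.71 hours = 2.14956×10^5 s, and t = π√(a_t³/μ).
So a_t = (μ t²/π²)^(1/3) = (5.110×10^7 × (2.14956×10^5)² / π²)^(1/3) = 6.2078×10^5 km.
Since a_t = (r₁ + r₂)/2, r₂ = 2a_t − r₁ = 2×6.2078×10^5 − 2.016×10^5 = 1.03996×10^6 km.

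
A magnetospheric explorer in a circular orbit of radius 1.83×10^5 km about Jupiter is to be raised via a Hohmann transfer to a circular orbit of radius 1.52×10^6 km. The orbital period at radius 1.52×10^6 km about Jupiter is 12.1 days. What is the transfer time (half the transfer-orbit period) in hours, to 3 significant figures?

t = 60.9 hours

From Kepler's third law T² = 4π²r³/μ at r = 1.52×10^6 km, T = 12.1 days = 12.1 × 86400 s = 1.04544×10^6 s: μ = 4π²r³/T² = 1.26851×10^8 km³/s².
The Hohmann ellipse has a_t = (r₁ + r₂)/2 = 8.515×10^5 km.
Half the transfer-orbit period gives t = π√(a_t³/μ) = 2.192×10^5 s.
Converting: 2.192×10^5 s ÷ 3600 s/hour = 60.9 hours.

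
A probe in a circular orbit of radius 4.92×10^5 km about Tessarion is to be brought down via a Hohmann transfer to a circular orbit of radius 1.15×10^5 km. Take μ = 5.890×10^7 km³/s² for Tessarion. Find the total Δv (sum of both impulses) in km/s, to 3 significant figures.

The Hohmann ellipse has a_t = (r₁ + r₂)/2 = 3.035×10^5 km.
Circular speed at r₁: v₁ = √(μ/r₁) = √(5.890×10^7/4.920×10^5) = 10.941 km/s.
On the transfer ellipse at r₁, vis-viva equation gives v_a = √[μ(2/r₁ − 1/a_t)] = 6.7351 km/s.
First burn Δv₁ = |v_a − v₁| = 4.206 km/s.
Circular speed at r₂: v₂ = √(μ/r₂) = 22.6313 km/s.
Transfer-orbit speed at r₂: v_p = √[μ(2/r₂ − 1/a_t)] = 28.8146 km/s.
Second burn Δv₂ = |v₂ − v_p| = 6.183 km/s.
Total Δv = Δv₁ + Δv₂ = 10.39 km/s.

Δv = 10.4 km/s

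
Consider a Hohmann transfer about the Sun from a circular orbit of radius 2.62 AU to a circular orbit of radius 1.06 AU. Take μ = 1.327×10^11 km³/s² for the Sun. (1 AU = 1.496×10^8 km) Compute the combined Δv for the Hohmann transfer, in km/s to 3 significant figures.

Δv = 10.0 km/s

In km: r₁ = 2.62 × 1.496×10^8 = 3.91952×10^8 km; r₂ = 1.06 × 1.496×10^8 = 1.58576×10^8 km.
Semi-major axis of the transfer orbit: a_t = (3.91952×10^8 + 1.58576×10^8)/2 = 2.75264×10^8 km.
At r₁ the circular-orbit speed is v₁ = √(μ/r₁) = 18.40005 km/s.
Transfer-orbit speed at r₁ (v² = μ(2/r − 1/a)): v_a = √[μ(2/r₁ − 1/a_t)] = 13.96571 km/s.
First burn Δv₁ = |v_a − v₁| = 4.4343 km/s.
At r₂, v₂ = √(μ/r₂) = 28.9279 km/s.
Transfer-orbit speed at r₂: v_p = √[μ(2/r₂ − 1/a_t)] = 34.5190 km/s.
Second burn Δv₂ = |v₂ − v_p| = 5.5911 km/s.
Δv = Δv₁ + Δv₂ = 4.4343 + 5.5911 = 10.03 km/s.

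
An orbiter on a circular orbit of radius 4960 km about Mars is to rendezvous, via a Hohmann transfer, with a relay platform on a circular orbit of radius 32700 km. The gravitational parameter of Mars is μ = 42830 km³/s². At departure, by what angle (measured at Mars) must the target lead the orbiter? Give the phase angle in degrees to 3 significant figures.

φ = 101°

The Hohmann ellipse has a_t = (r₁ + r₂)/2 = 18830 km.
The half-period of the transfer ellipse is t = π√(a_t³/μ) = 39224 s.
The target's mean motion on its circular orbit is ω₂ = √(μ/r₂³) = 3.4999×10^-5 rad/s.
Angle swept by the target during transfer: ω₂·t = 1.3728 rad = 78.66°.
Arrival is 180° from departure on the ellipse, so φ = 180° − 78.66° = 101°.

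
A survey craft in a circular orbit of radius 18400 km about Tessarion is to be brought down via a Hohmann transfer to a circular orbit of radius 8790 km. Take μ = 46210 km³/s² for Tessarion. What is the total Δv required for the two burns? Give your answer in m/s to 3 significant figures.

Semi-major axis of the transfer orbit: a_t = (18400 + 8790)/2 = 13595 km.
Circular speed at r₁: v₁ = √(μ/r₁) = √(46210/18400) = 1.58474 km/s.
On the transfer ellipse at r₁, vis-viva gives v_a = √[μ(2/r₁ − 1/a_t)] = 1.27428 km/s.
First burn Δv₁ = |v_a − v₁| = 0.3105 km/s.
At r₂, v₂ = √(μ/r₂) = 2.2928 km/s.
Transfer-orbit speed at r₂: v_p = √[μ(2/r₂ − 1/a_t)] = 2.6674 km/s.
Second burn Δv₂ = |v₂ − v_p| = 0.3746 km/s.
Δv = Δv₁ + Δv₂ = 0.3105 + 0.3746 = 0.6851 km/s.

Δv = 685 m/s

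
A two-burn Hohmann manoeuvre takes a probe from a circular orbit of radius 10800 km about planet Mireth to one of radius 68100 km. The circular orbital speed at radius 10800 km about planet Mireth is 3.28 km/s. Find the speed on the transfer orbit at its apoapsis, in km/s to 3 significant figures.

From the circular-orbit relation v² = μ/r at r = 10800 km: μ = v²r = (3.28)² × 10800 = 1.16191×10^5 km³/s².
Transfer-ellipse semi-major axis a_t = (r₁ + r₂)/2 = (10800 + 68100)/2 = 39450 km.
At apoapsis, r = 68100 km.
From the vis-viva equation, v = √[μ(2/r − 1/a_t)] = 0.6834 km/s.

v = 0.683 km/s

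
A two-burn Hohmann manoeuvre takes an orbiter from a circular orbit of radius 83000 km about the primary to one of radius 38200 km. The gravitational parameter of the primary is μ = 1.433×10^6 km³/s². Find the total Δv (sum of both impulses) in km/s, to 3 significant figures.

The Hohmann ellipse has a_t = (r₁ + r₂)/2 = 60600 km.
Circular speed at r₁: v₁ = √(μ/r₁) = √(1.433×10^6/83000) = 4.1551 km/s.
On the transfer ellipse at r₁, v² = μ(2/r − 1/a) gives v_a = √[μ(2/r₁ − 1/a_t)] = 3.2990 km/s.
First burn Δv₁ = |v_a − v₁| = 0.8561 km/s.
Circular speed at r₂: v₂ = √(μ/r₂) = 6.125 km/s.
Transfer-orbit speed at r₂: v_p = √[μ(2/r₂ − 1/a_t)] = 7.168 km/s.
Second burn Δv₂ = |v₂ − v_p| = 1.043 km/s.
Δv = Δv₁ + Δv₂ = 0.8561 + 1.043 = 1.899 km/s.

Δv = 1.90 km/s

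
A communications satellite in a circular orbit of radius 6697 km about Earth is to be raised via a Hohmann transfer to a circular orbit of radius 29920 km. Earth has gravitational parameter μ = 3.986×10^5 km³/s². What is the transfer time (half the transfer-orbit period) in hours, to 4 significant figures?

Semi-major axis of the transfer orbit: a_t = (6697 + 29920)/2 = 18308.5 km.
By Kepler's third law the transfer-orbit period is T = 2π√(a_t³/μ), so t = T/2 = 12327 s.
Converting: 12327 s ÷ 3600 s/hour = 3.424 hours.

t = 3.424 hours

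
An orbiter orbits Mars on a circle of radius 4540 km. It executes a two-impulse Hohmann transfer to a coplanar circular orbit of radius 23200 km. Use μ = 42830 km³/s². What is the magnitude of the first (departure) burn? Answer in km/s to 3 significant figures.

The Hohmann ellipse has a_t = (r₁ + r₂)/2 = 13870 km.
Circular speed at r = 4540 km: v_c = √(μ/r) = 3.0715 km/s.
Vis-viva on the transfer ellipse at r = 4540 km gives v_t = √[μ(2/r − 1/a_t)] = 3.9724 km/s.
Δv₁ = |v_t − v_c| = |3.9724 − 3.0715| = 0.9009 km/s.

Δv₁ = 0.901 km/s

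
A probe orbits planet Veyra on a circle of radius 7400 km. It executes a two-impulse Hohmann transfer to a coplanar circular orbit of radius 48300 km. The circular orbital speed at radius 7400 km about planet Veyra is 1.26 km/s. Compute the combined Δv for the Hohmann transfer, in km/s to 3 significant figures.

From the circular-orbit relation v² = μ/r at r = 7400 km: μ = v²r = (1.26)² × 7400 = 11748.2 km³/s².
Semi-major axis of the transfer orbit: a_t = (7400 + 48300)/2 = 27850 km.
Circular speed at r₁: v₁ = √(μ/r₁) = √(11748.2/7400) = 1.2600 km/s.
Transfer-orbit speed at r₁ (v² = μ(2/r − 1/a)): v_p = √[μ(2/r₁ − 1/a_t)] = 1.6593 km/s.
First burn Δv₁ = |v_p − v₁| = 0.3993 km/s.
At r₂, v₂ = √(μ/r₂) = 0.4932 km/s.
Transfer-orbit speed at r₂: v_a = √[μ(2/r₂ − 1/a_t)] = 0.2542 km/s.
Second burn Δv₂ = |v₂ − v_a| = 0.2390 km/s.
Total Δv = Δv₁ + Δv₂ = 0.6383 km/s.

Δv = 0.638 km/s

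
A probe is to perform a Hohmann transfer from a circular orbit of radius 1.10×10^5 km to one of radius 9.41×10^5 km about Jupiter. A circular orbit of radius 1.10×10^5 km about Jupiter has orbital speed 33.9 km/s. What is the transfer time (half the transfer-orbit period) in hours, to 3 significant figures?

t = 29.6 hours

From the circular-orbit relation v² = μ/r at r = 1.10×10^5 km: μ = v²r = (33.9)² × 1.10×10^5 = 1.26413×10^8 km³/s².
Transfer-ellipse semi-major axis a_t = (r₁ + r₂)/2 = (1.100×10^5 + 9.410×10^5)/2 = 5.255×10^5 km.
By Kepler's third law the transfer-orbit period is T = 2π√(a_t³/μ), so t = T/2 = 1.064×10^5 s.
Converting: 1.064×10^5 s ÷ 3600 s/hour = 29.6 hours.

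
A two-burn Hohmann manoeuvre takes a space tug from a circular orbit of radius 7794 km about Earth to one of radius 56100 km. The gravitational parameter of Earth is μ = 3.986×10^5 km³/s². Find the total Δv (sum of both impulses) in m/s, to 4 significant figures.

Semi-major axis of the transfer orbit: a_t = (7794 + 56100)/2 = 31947 km.
At r₁ the circular-orbit speed is v₁ = √(μ/r₁) = 7.1514 km/s.
Transfer-orbit speed at r₁ (v² = μ(2/r − 1/a)): v_p = √[μ(2/r₁ − 1/a_t)] = 9.4766 km/s.
First burn Δv₁ = |v_p − v₁| = 2.325 km/s.
At r₂, v₂ = √(μ/r₂) = 2.666 km/s.
Transfer-orbit speed at r₂: v_a = √[μ(2/r₂ − 1/a_t)] = 1.317 km/s.
Second burn Δv₂ = |v₂ − v_a| = 1.349 km/s.
Δv = Δv₁ + Δv₂ = 2.325 + 1.349 = 3.674 km/s.

Δv = 3674 m/s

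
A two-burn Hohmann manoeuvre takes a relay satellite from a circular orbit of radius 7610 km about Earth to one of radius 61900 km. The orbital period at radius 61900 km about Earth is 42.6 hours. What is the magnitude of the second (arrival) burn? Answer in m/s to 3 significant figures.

Δv₂ = 1350 m/s

From Kepler's third law T² = 4π²r³/μ at r = 61900 km, T = 42.6 hours = 42.6 × 3600 s = 1.5336×10^5 s: μ = 4π²r³/T² = 3.98114×10^5 km³/s².
The Hohmann ellipse has a_t = (r₁ + r₂)/2 = 34755 km.
Circular speed at r = 61900 km: v_c = √(μ/r) = 2.536 km/s.
Vis-viva on the transfer ellipse at r = 61900 km gives v_t = √[μ(2/r − 1/a_t)] = 1.187 km/s.
Δv₂ = |v_t − v_c| = |1.187 − 2.536| = 1.349 km/s.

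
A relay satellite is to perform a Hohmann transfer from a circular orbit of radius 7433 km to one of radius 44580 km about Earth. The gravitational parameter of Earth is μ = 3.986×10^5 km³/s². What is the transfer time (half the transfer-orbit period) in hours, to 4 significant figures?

t = 5.797 hours

Transfer-ellipse semi-major axis a_t = (r₁ + r₂)/2 = (7433 + 44580)/2 = 26006.5 km.
Half the transfer-orbit period gives t = π√(a_t³/μ) = 20870 s.
Converting: 20870 s ÷ 3600 s/hour = 5.797 hours.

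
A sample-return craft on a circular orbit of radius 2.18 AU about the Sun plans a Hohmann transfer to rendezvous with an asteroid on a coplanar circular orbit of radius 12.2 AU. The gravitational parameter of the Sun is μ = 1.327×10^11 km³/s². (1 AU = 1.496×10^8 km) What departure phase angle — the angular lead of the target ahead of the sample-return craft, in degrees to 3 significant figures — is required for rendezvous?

φ = 98.6°

In km: r₁ = 2.18 × 1.496×10^8 = 3.26128×10^8 km; r₂ = 12.2 × 1.496×10^8 = 1.82512×10^9 km.
Semi-major axis of the transfer orbit: a_t = (3.26128×10^8 + 1.82512×10^9)/2 = 1.075624×10^9 km.
Transfer time t = π√(a_t³/μ) = 3.0423×10^8 s.
The target's mean motion on its circular orbit is ω₂ = √(μ/r₂³) = 4.6720×10^-9 rad/s.
Angle swept by the target during transfer: ω₂·t = 1.4214 rad = 81.44°.
Arrival is 180° from departure on the ellipse, so φ = 180° − 81.44° = 98.6°.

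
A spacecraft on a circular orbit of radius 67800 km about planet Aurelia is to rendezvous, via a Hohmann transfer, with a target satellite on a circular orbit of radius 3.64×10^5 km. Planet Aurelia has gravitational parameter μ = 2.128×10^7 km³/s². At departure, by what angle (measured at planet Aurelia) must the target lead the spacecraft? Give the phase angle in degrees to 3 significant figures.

Transfer-ellipse semi-major axis a_t = (r₁ + r₂)/2 = (67800 + 3.640×10^5)/2 = 2.159×10^5 km.
The half-period of the transfer ellipse is t = π√(a_t³/μ) = 68320 s.
The target's mean motion on its circular orbit is ω₂ = √(μ/r₂³) = 2.101×10^-5 rad/s.
Angle swept by the target during transfer: ω₂·t = 1.435 rad = 82.22°.
Arrival is 180° from departure on the ellipse, so φ = 180° − 82.22° = 97.8°.

φ = 97.8°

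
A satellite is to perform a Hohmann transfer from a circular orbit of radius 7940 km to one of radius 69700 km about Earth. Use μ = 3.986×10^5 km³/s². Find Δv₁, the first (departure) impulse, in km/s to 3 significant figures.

The Hohmann ellipse has a_t = (r₁ + r₂)/2 = 38820 km.
Circular speed at r = 7940 km: v_c = √(μ/r) = 7.085 km/s.
Vis-viva on the transfer ellipse at r = 7940 km gives v_t = √[μ(2/r − 1/a_t)] = 9.494 km/s.
Δv₁ = |v_t − v_c| = |9.494 − 7.085| = 2.409 km/s.

Δv₁ = 2.41 km/s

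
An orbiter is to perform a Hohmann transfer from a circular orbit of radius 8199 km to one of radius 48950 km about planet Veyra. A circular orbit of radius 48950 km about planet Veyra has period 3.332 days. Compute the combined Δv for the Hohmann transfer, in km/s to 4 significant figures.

Δv = 1.302 km/s

From Kepler's third law T² = 4π²r³/μ at r = 48950 km, T = 3.332 days = 3.332 × 86400 s = 2.878848×10^5 s: μ = 4π²r³/T² = 55870.2 km³/s².
The Hohmann ellipse has a_t = (r₁ + r₂)/2 = 28574.5 km.
Circular speed at r₁: v₁ = √(μ/r₁) = √(55870.2/8199) = 2.6104 km/s.
Transfer-orbit speed at r₁ (vis-viva): v_p = √[μ(2/r₁ − 1/a_t)] = 3.4166 km/s.
First burn Δv₁ = |v_p − v₁| = 0.8062 km/s.
Circular speed at r₂: v₂ = √(μ/r₂) = 1.0684 km/s.
Transfer-orbit speed at r₂: v_a = √[μ(2/r₂ − 1/a_t)] = 0.57228 km/s.
Second burn Δv₂ = |v₂ − v_a| = 0.4961 km/s.
Total Δv = Δv₁ + Δv₂ = 1.302 km/s.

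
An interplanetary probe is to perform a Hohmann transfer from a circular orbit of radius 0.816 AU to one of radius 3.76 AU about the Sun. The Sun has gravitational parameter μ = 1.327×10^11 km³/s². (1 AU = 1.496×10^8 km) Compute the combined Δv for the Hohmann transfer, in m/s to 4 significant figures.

Δv = 15480 m/s

In km: r₁ = 0.816 × 1.496×10^8 = 1.220736×10^8 km; r₂ = 3.76 × 1.496×10^8 = 5.62496×10^8 km.
Semi-major axis of the transfer orbit: a_t = (1.220736×10^8 + 5.62496×10^8)/2 = 3.422848×10^8 km.
Circular speed at r₁: v₁ = √(μ/r₁) = √(1.327×10^11/1.220736×10^8) = 32.970 km/s.
On the transfer ellipse at r₁, vis-viva gives v_p = √[μ(2/r₁ − 1/a_t)] = 42.266 km/s.
First burn Δv₁ = |v_p − v₁| = 9.296 km/s.
At r₂, v₂ = √(μ/r₂) = 15.36 km/s.
Transfer-orbit speed at r₂: v_a = √[μ(2/r₂ − 1/a_t)] = 9.173 km/s.
Second burn Δv₂ = |v₂ − v_a| = 6.187 km/s.
Δv = Δv₁ + Δv₂ = 9.296 + 6.187 = 15.48 km/s.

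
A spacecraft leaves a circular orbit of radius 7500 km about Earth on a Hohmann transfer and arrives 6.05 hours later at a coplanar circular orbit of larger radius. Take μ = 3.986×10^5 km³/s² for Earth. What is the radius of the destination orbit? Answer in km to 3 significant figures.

Transfer time t = 6.05 hours = 21780 s, and t = π√(a_t³/μ).
So a_t = (μ t²/π²)^(1/3) = (3.986×10^5 × (21780)² / π²)^(1/3) = 26758 km.
Since a_t = (r₁ + r₂)/2, r₂ = 2a_t − r₁ = 2×26758 − 7500 = 46016 km.

r₂ = 46000 km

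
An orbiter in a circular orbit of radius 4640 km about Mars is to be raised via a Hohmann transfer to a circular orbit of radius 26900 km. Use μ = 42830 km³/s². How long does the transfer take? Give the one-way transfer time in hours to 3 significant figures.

t = 8.35 hours

Transfer-ellipse semi-major axis a_t = (r₁ + r₂)/2 = (4640 + 26900)/2 = 15770 km.
Transfer time t = π√(a_t³/μ) = π√((15770)³ / 42830) = 30060 s.
Converting: 30060 s ÷ 3600 s/hour = 8.35 hours.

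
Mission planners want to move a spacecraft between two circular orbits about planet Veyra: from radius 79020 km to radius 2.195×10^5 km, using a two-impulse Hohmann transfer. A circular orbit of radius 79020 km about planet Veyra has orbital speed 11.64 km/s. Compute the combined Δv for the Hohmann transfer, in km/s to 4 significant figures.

From the circular-orbit relation v² = μ/r at r = 79020 km: μ = v²r = (11.64)² × 79020 = 1.07064×10^7 km³/s².
Transfer-ellipse semi-major axis a_t = (r₁ + r₂)/2 = (79020 + 2.195×10^5)/2 = 1.4926×10^5 km.
At r₁ the circular-orbit speed is v₁ = √(μ/r₁) = 11.640 km/s.
Transfer-orbit speed at r₁ (v² = μ(2/r − 1/a)): v_p = √[μ(2/r₁ − 1/a_t)] = 14.116 km/s.
First burn Δv₁ = |v_p − v₁| = 2.476 km/s.
Circular speed at r₂: v₂ = √(μ/r₂) = 6.984 km/s.
Transfer-orbit speed at r₂: v_a = √[μ(2/r₂ − 1/a_t)] = 5.082 km/s.
Second burn Δv₂ = |v₂ − v_a| = 1.902 km/s.
Δv = Δv₁ + Δv₂ = 2.476 + 1.902 = 4.378 km/s.

Δv = 4.378 km/s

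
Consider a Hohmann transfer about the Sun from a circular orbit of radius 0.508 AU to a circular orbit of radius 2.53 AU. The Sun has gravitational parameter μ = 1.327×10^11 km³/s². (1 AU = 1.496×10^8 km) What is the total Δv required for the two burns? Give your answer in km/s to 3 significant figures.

Δv = 20.0 km/s

In km: r₁ = 0.508 × 1.496×10^8 = 7.59968×10^7 km; r₂ = 2.53 × 1.496×10^8 = 3.78488×10^8 km.
The Hohmann ellipse has a_t = (r₁ + r₂)/2 = 2.272424×10^8 km.
Circular speed at r₁: v₁ = √(μ/r₁) = √(1.327×10^11/7.59968×10^7) = 41.79 km/s.
Transfer-orbit speed at r₁ (vis-viva equation): v_p = √[μ(2/r₁ − 1/a_t)] = 53.93 km/s.
First burn Δv₁ = |v_p − v₁| = 12.14 km/s.
Circular speed at r₂: v₂ = √(μ/r₂) = 18.724 km/s.
Transfer-orbit speed at r₂: v_a = √[μ(2/r₂ − 1/a_t)] = 10.828 km/s.
Second burn Δv₂ = |v₂ − v_a| = 7.896 km/s.
Δv = Δv₁ + Δv₂ = 12.14 + 7.896 = 20.04 km/s.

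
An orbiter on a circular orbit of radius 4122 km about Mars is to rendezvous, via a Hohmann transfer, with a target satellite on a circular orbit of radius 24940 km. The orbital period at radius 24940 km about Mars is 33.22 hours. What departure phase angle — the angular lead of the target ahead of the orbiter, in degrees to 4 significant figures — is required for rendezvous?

φ = 99.95°

From Kepler's third law T² = 4π²r³/μ at r = 24940 km, T = 33.22 hours = 33.22 × 3600 s = 1.19592×10^5 s: μ = 4π²r³/T² = 42819.8 km³/s².
Semi-major axis of the transfer orbit: a_t = (4122 + 24940)/2 = 14531 km.
Transfer time t = π√(a_t³/μ) = 26593 s.
Target angular speed ω₂ = √(μ/r₂³) = 5.2539×10^-5 rad/s.
Angle swept by the target during transfer: ω₂·t = 1.3972 rad = 80.05°.
Arrival is 180° from departure on the ellipse, so φ = 180° − 80.05° = 99.95°.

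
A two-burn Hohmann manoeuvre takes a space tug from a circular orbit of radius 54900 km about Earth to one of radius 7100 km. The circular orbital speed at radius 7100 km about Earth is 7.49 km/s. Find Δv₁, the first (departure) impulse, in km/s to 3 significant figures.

From the circular-orbit relation v² = μ/r at r = 7100 km: μ = v²r = (7.49)² × 7100 = 3.98311×10^5 km³/s².
Semi-major axis of the transfer orbit: a_t = (54900 + 7100)/2 = 31000 km.
Circular speed at r = 54900 km: v_c = √(μ/r) = 2.6935 km/s.
Vis-viva on the transfer ellipse at r = 54900 km gives v_t = √[μ(2/r − 1/a_t)] = 1.2891 km/s.
Δv₁ = |v_t − v_c| = |1.2891 − 2.6935| = 1.404 km/s.

Δv₁ = 1.40 km/s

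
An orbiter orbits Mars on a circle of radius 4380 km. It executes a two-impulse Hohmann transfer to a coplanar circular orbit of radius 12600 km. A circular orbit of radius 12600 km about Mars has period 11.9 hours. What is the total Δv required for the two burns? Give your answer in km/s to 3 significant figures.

From Kepler's third law T² = 4π²r³/μ at r = 12600 km, T = 11.9 hours = 11.9 × 3600 s = 42840 s: μ = 4π²r³/T² = 43030.1 km³/s².
The Hohmann ellipse has a_t = (r₁ + r₂)/2 = 8490 km.
Circular speed at r₁: v₁ = √(μ/r₁) = √(43030.1/4380) = 3.134 km/s.
On the transfer ellipse at r₁, vis-viva equation gives v_p = √[μ(2/r₁ − 1/a_t)] = 3.818 km/s.
First burn Δv₁ = |v_p − v₁| = 0.6840 km/s.
Circular speed at r₂: v₂ = √(μ/r₂) = 1.8479957 km/s.
Transfer-orbit speed at r₂: v_a = √[μ(2/r₂ − 1/a_t)] = 1.3273460 km/s.
Second burn Δv₂ = |v₂ − v_a| = 0.5206 km/s.
Δv = Δv₁ + Δv₂ = 0.6840 + 0.5206 = 1.205 km/s.

Δv = 1.20 km/s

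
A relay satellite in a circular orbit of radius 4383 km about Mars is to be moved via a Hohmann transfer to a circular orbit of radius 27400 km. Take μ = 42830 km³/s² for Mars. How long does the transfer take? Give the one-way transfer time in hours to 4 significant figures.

Semi-major axis of the transfer orbit: a_t = (4383 + 27400)/2 = 15891.5 km.
Half the transfer-orbit period gives t = π√(a_t³/μ) = 30410 s.
Converting: 30410 s ÷ 3600 s/hour = 8.447 hours.

t = 8.447 hours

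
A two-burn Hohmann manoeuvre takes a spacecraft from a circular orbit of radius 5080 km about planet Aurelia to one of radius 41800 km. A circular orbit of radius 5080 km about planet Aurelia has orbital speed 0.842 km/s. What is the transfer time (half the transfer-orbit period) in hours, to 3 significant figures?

From the circular-orbit relation v² = μ/r at r = 5080 km: μ = v²r = (0.842)² × 5080 = 3601.54 km³/s².
The Hohmann ellipse has a_t = (r₁ + r₂)/2 = 23440 km.
By Kepler's third law the transfer-orbit period is T = 2π√(a_t³/μ), so t = T/2 = 1.879×10^5 s.
Converting: 1.879×10^5 s ÷ 3600 s/hour = 52.2 hours.

t = 52.2 hours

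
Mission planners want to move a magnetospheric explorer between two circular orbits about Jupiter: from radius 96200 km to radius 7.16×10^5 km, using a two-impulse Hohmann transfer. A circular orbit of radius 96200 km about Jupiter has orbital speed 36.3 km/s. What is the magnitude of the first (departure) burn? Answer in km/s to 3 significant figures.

Δv₁ = 11.9 km/s

From the circular-orbit relation v² = μ/r at r = 96200 km: μ = v²r = (36.3)² × 96200 = 1.26762×10^8 km³/s².
Semi-major axis of the transfer orbit: a_t = (96200 + 7.160×10^5)/2 = 4.061×10^5 km.
On the circular orbit at r = 96200 km, v_c = √(μ/r) = 36.30 km/s.
Vis-viva on the transfer ellipse at r = 96200 km gives v_t = √[μ(2/r − 1/a_t)] = 48.20 km/s.
Δv₁ = |v_t − v_c| = |48.20 − 36.30| = 11.90 km/s.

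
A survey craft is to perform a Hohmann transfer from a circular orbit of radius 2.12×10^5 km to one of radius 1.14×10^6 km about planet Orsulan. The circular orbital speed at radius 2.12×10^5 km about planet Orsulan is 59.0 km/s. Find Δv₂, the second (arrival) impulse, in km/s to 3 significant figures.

Δv₂ = 11.2 km/s

From the circular-orbit relation v² = μ/r at r = 2.12×10^5 km: μ = v²r = (59.0)² × 2.12×10^5 = 7.37972×10^8 km³/s².
Semi-major axis of the transfer orbit: a_t = (2.120×10^5 + 1.140×10^6)/2 = 6.760×10^5 km.
On the circular orbit at r = 1.140×10^6 km, v_c = √(μ/r) = 25.44 km/s.
Transfer-orbit speed at the same r (vis-viva, a = a_t): v_t = √[μ(2/r − 1/a_t)] = 14.25 km/s.
Δv₂ = |v_t − v_c| = |14.25 − 25.44| = 11.19 km/s.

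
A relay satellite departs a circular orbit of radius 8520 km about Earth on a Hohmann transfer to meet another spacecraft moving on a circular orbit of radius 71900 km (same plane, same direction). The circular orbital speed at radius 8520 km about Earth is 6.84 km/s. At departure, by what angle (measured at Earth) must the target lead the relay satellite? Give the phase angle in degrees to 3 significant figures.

φ = 105°

From the circular-orbit relation v² = μ/r at r = 8520 km: μ = v²r = (6.84)² × 8520 = 3.98613×10^5 km³/s².
The Hohmann ellipse has a_t = (r₁ + r₂)/2 = 40210 km.
The half-period of the transfer ellipse is t = π√(a_t³/μ) = 40120 s.
Target angular speed ω₂ = √(μ/r₂³) = 3.275×10^-5 rad/s.
Angle swept by the target during transfer: ω₂·t = 1.3139 rad = 75.28°.
Arrival is 180° from departure on the ellipse, so φ = 180° − 75.28° = 105°.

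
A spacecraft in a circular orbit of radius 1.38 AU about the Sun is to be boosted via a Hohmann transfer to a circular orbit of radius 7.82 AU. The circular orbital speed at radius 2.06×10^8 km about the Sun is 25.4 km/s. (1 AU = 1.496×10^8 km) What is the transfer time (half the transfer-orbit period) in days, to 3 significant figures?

t = 1800 days

From the circular-orbit relation v² = μ/r at r = 2.06×10^8 km: μ = v²r = (25.4)² × 2.06×10^8 = 1.32903×10^11 km³/s².
In km: r₁ = 1.38 × 1.496×10^8 = 2.06448×10^8 km; r₂ = 7.82 × 1.496×10^8 = 1.169872×10^9 km.
The Hohmann ellipse has a_t = (r₁ + r₂)/2 = 6.8816×10^8 km.
Half the transfer-orbit period gives t = π√(a_t³/μ) = 1.556×10^8 s.
Converting: 1.556×10^8 s ÷ 86400 s/day = 1800 days.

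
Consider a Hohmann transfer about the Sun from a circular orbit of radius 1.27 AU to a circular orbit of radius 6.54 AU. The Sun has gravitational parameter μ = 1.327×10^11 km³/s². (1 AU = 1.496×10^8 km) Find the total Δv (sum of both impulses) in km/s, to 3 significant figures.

Δv = 12.8 km/s

In km: r₁ = 1.27 × 1.496×10^8 = 1.89992×10^8 km; r₂ = 6.54 × 1.496×10^8 = 9.78384×10^8 km.
The Hohmann ellipse has a_t = (r₁ + r₂)/2 = 5.84188×10^8 km.
Circular speed at r₁: v₁ = √(μ/r₁) = √(1.327×10^11/1.89992×10^8) = 26.4282 km/s.
Transfer-orbit speed at r₁ (vis-viva equation): v_p = √[μ(2/r₁ − 1/a_t)] = 34.2016 km/s.
First burn Δv₁ = |v_p − v₁| = 7.773 km/s.
Circular speed at r₂: v₂ = √(μ/r₂) = 11.6461 km/s.
Transfer-orbit speed at r₂: v_a = √[μ(2/r₂ − 1/a_t)] = 6.64159 km/s.
Second burn Δv₂ = |v₂ − v_a| = 5.005 km/s.
Total Δv = Δv₁ + Δv₂ = 12.78 km/s.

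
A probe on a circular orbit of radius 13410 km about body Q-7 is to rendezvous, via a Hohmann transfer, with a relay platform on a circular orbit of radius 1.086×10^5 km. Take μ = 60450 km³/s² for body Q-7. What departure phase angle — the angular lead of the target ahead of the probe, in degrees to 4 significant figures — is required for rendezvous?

Semi-major axis of the transfer orbit: a_t = (13410 + 1.086×10^5)/2 = 61005 km.
The half-period of the transfer ellipse is t = π√(a_t³/μ) = 1.92531×10^5 s.
The target's mean motion on its circular orbit is ω₂ = √(μ/r₂³) = 6.86995×10^-6 rad/s.
Angle swept by the target during transfer: ω₂·t = 1.32268 rad = 75.78°.
The probe traverses 180° on the transfer ellipse, so the target must lead by 180° − 75.78° = 104.2°.

φ = 104.2°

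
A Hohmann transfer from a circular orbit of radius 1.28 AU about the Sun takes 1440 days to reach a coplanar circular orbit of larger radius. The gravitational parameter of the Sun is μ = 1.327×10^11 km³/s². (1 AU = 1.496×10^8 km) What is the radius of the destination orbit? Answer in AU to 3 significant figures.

In km: r₁ = 1.28 × 1.496×10^8 = 1.91488×10^8 km.
Transfer time t = 1440 days = 1.24416×10^8 s, and t = π√(a_t³/μ).
So a_t = (μ t²/π²)^(1/3) = (1.327×10^11 × (1.24416×10^8)² / π²)^(1/3) = 5.9262×10^8 km.
Since a_t = (r₁ + r₂)/2, r₂ = 2a_t − r₁ = 2×5.9262×10^8 − 1.91488×10^8 = 9.93752×10^8 km.
In AU: r₂ = 9.93752×10^8 / 1.496×10^8 = 6.64 AU.

r₂ = 6.64 AU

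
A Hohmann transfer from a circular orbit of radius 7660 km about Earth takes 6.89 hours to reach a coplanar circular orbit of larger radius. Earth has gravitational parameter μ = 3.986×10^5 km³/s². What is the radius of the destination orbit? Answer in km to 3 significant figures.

Transfer time t = 6.89 hours = 24804 s, and t = π√(a_t³/μ).
So a_t = (μ t²/π²)^(1/3) = (3.986×10^5 × (24804)² / π²)^(1/3) = 29181 km.
Since a_t = (r₁ + r₂)/2, r₂ = 2a_t − r₁ = 2×29181 − 7660 = 50702 km.

r₂ = 50700 km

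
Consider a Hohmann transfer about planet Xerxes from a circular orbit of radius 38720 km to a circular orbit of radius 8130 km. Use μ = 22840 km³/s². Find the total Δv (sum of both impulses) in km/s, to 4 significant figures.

The Hohmann ellipse has a_t = (r₁ + r₂)/2 = 23425 km.
At r₁ the circular-orbit speed is v₁ = √(μ/r₁) = 0.76803 km/s.
On the transfer ellipse at r₁, vis-viva gives v_a = √[μ(2/r₁ − 1/a_t)] = 0.45247 km/s.
First burn Δv₁ = |v_a − v₁| = 0.3156 km/s.
Circular speed at r₂: v₂ = √(μ/r₂) = 1.6761 km/s.
Transfer-orbit speed at r₂: v_p = √[μ(2/r₂ − 1/a_t)] = 2.1549 km/s.
Second burn Δv₂ = |v₂ − v_p| = 0.4788 km/s.
Δv = Δv₁ + Δv₂ = 0.3156 + 0.4788 = 0.7944 km/s.

Δv = 0.7944 km/s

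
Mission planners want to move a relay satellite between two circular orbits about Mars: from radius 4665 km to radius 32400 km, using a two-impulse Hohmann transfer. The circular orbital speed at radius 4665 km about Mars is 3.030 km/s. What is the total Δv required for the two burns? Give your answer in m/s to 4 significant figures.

Δv = 1549 m/s

From the circular-orbit relation v² = μ/r at r = 4665 km: μ = v²r = (3.030)² × 4665 = 42828.9 km³/s².
Semi-major axis of the transfer orbit: a_t = (4665 + 32400)/2 = 18532.5 km.
At r₁ the circular-orbit speed is v₁ = √(μ/r₁) = 3.0300 km/s.
On the transfer ellipse at r₁, vis-viva equation gives v_p = √[μ(2/r₁ − 1/a_t)] = 4.0063 km/s.
First burn Δv₁ = |v_p − v₁| = 0.9763 km/s.
At r₂, v₂ = √(μ/r₂) = 1.1497 km/s.
Transfer-orbit speed at r₂: v_a = √[μ(2/r₂ − 1/a_t)] = 0.57684 km/s.
Second burn Δv₂ = |v₂ − v_a| = 0.5729 km/s.
Δv = Δv₁ + Δv₂ = 0.9763 + 0.5729 = 1.549 km/s.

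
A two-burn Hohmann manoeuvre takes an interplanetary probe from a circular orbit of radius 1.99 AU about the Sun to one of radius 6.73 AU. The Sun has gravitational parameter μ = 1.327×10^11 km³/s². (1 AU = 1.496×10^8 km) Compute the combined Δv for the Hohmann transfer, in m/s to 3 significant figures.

Δv = 8840 m/s

In km: r₁ = 1.99 × 1.496×10^8 = 2.97704×10^8 km; r₂ = 6.73 × 1.496×10^8 = 1.006808×10^9 km.
Transfer-ellipse semi-major axis a_t = (r₁ + r₂)/2 = (2.97704×10^8 + 1.006808×10^9)/2 = 6.52256×10^8 km.
Circular speed at r₁: v₁ = √(μ/r₁) = √(1.327×10^11/2.97704×10^8) = 21.113 km/s.
Transfer-orbit speed at r₁ (vis-viva equation): v_p = √[μ(2/r₁ − 1/a_t)] = 26.231 km/s.
First burn Δv₁ = |v_p − v₁| = 5.118 km/s.
Circular speed at r₂: v₂ = √(μ/r₂) = 11.48 km/s.
Transfer-orbit speed at r₂: v_a = √[μ(2/r₂ − 1/a_t)] = 7.756 km/s.
Second burn Δv₂ = |v₂ − v_a| = 3.724 km/s.
Total Δv = Δv₁ + Δv₂ = 8.842 km/s.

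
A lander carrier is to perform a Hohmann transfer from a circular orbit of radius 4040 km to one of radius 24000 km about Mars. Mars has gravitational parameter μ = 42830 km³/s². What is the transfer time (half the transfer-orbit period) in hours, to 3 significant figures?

t = 7.00 hours

The Hohmann ellipse has a_t = (r₁ + r₂)/2 = 14020 km.
Transfer time t = π√(a_t³/μ) = π√((14020)³ / 42830) = 25200 s.
Converting: 25200 s ÷ 3600 s/hour = 7.00 hours.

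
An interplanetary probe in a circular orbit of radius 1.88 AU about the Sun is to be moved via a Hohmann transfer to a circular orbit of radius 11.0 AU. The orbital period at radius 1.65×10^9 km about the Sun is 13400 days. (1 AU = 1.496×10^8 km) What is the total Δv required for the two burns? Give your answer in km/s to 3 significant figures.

From Kepler's third law T² = 4π²r³/μ at r = 1.65×10^9 km, T = 13400 days = 13400 × 86400 s = 1.15776×10^9 s: μ = 4π²r³/T² = 1.32304×10^11 km³/s².
In km: r₁ = 1.88 × 1.496×10^8 = 2.81248×10^8 km; r₂ = 11.0 × 1.496×10^8 = 1.6456×10^9 km.
The Hohmann ellipse has a_t = (r₁ + r₂)/2 = 9.63424×10^8 km.
At r₁ the circular-orbit speed is v₁ = √(μ/r₁) = 21.689 km/s.
On the transfer ellipse at r₁, vis-viva gives v_p = √[μ(2/r₁ − 1/a_t)] = 28.346 km/s.
First burn Δv₁ = |v_p − v₁| = 6.657 km/s.
Circular speed at r₂: v₂ = √(μ/r₂) = 8.967 km/s.
Transfer-orbit speed at r₂: v_a = √[μ(2/r₂ − 1/a_t)] = 4.845 km/s.
Second burn Δv₂ = |v₂ − v_a| = 4.122 km/s.
Total Δv = Δv₁ + Δv₂ = 10.78 km/s.

Δv = 10.8 km/s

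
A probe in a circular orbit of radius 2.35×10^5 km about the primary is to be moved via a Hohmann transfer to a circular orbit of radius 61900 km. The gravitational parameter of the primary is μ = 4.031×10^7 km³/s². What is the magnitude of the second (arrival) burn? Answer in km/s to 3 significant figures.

Semi-major axis of the transfer orbit: a_t = (2.350×10^5 + 61900)/2 = 1.4845×10^5 km.
On the circular orbit at r = 61900 km, v_c = √(μ/r) = 25.5188 km/s.
Vis-viva on the transfer ellipse at r = 61900 km gives v_t = √[μ(2/r − 1/a_t)] = 32.1074 km/s.
Δv₂ = |v_t − v_c| = |32.1074 − 25.5188| = 6.589 km/s.

Δv₂ = 6.59 km/s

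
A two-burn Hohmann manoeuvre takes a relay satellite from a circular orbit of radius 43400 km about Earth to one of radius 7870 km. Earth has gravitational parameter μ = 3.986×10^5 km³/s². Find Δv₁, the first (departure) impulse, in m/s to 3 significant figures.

Δv₁ = 1350 m/s

Transfer-ellipse semi-major axis a_t = (r₁ + r₂)/2 = (43400 + 7870)/2 = 25635 km.
On the circular orbit at r = 43400 km, v_c = √(μ/r) = 3.0306 km/s.
Transfer-orbit speed at the same r (vis-viva, a = a_t): v_t = √[μ(2/r − 1/a_t)] = 1.6792 km/s.
Δv₁ = |v_t − v_c| = |1.6792 − 3.0306| = 1.351 km/s.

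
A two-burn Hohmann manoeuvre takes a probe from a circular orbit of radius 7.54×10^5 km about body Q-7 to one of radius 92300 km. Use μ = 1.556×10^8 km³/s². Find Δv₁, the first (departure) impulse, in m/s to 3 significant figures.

Δv₁ = 7660 m/s

Semi-major axis of the transfer orbit: a_t = (7.540×10^5 + 92300)/2 = 4.2315×10^5 km.
Circular speed at r = 7.540×10^5 km: v_c = √(μ/r) = 14.365 km/s.
Vis-viva on the transfer ellipse at r = 7.540×10^5 km gives v_t = √[μ(2/r − 1/a_t)] = 6.7092 km/s.
Δv₁ = |v_t − v_c| = |6.7092 − 14.365| = 7.656 km/s.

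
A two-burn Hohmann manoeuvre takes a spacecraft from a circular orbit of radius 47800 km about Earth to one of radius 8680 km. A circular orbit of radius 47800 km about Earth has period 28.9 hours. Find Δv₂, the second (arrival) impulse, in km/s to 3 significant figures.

Δv₂ = 2.04 km/s

From Kepler's third law T² = 4π²r³/μ at r = 47800 km, T = 28.9 hours = 28.9 × 3600 s = 1.0404×10^5 s: μ = 4π²r³/T² = 3.98330×10^5 km³/s².
Transfer-ellipse semi-major axis a_t = (r₁ + r₂)/2 = (47800 + 8680)/2 = 28240 km.
Circular speed at r = 8680 km: v_c = √(μ/r) = 6.774 km/s.
Transfer-orbit speed at the same r (vis-viva, a = a_t): v_t = √[μ(2/r − 1/a_t)] = 8.813 km/s.
Δv₂ = |v_t − v_c| = |8.813 − 6.774| = 2.039 km/s.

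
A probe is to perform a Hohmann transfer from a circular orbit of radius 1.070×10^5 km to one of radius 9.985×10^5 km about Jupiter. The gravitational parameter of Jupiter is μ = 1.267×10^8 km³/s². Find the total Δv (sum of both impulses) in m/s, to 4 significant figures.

Transfer-ellipse semi-major axis a_t = (r₁ + r₂)/2 = (1.070×10^5 + 9.985×10^5)/2 = 5.5275×10^5 km.
Circular speed at r₁: v₁ = √(μ/r₁) = √(1.267×10^8/1.070×10^5) = 34.41 km/s.
Transfer-orbit speed at r₁ (vis-viva equation): v_p = √[μ(2/r₁ − 1/a_t)] = 46.25 km/s.
First burn Δv₁ = |v_p − v₁| = 11.84 km/s.
At r₂, v₂ = √(μ/r₂) = 11.2646 km/s.
Transfer-orbit speed at r₂: v_a = √[μ(2/r₂ − 1/a_t)] = 4.95612 km/s.
Second burn Δv₂ = |v₂ − v_a| = 6.308 km/s.
Total Δv = Δv₁ + Δv₂ = 18.15 km/s.

Δv = 18150 m/s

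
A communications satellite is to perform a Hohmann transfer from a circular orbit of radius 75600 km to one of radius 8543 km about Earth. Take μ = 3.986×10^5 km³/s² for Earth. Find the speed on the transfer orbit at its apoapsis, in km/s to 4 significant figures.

v = 1.035 km/s

Semi-major axis of the transfer orbit: a_t = (75600 + 8543)/2 = 42071.5 km.
At apoapsis, r = 75600 km.
From the vis-viva equation, v = √[μ(2/r − 1/a_t)] = 1.035 km/s.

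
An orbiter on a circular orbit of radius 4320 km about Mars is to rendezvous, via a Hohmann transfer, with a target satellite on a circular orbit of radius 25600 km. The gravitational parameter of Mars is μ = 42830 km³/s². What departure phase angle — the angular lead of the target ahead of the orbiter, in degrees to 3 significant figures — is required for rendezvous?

φ = 99.6°

Semi-major axis of the transfer orbit: a_t = (4320 + 25600)/2 = 14960 km.
Transfer time t = π√(a_t³/μ) = 27776 s.
The target's mean motion on its circular orbit is ω₂ = √(μ/r₂³) = 5.0526×10^-5 rad/s.
Angle swept by the target during transfer: ω₂·t = 1.4034 rad = 80.41°.
Arrival is 180° from departure on the ellipse, so φ = 180° − 80.41° = 99.6°.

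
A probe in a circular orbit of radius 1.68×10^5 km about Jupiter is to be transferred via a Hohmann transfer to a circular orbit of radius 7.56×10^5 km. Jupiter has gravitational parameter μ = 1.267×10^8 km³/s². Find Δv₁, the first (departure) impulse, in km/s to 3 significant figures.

Semi-major axis of the transfer orbit: a_t = (1.680×10^5 + 7.560×10^5)/2 = 4.620×10^5 km.
On the circular orbit at r = 1.680×10^5 km, v_c = √(μ/r) = 27.462 km/s.
Vis-viva on the transfer ellipse at r = 1.680×10^5 km gives v_t = √[μ(2/r − 1/a_t)] = 35.130 km/s.
Δv₁ = |v_t − v_c| = |35.130 − 27.462| = 7.668 km/s.

Δv₁ = 7.67 km/s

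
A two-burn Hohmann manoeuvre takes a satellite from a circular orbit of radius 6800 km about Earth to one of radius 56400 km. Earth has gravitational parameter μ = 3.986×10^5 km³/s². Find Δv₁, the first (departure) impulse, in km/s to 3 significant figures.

Δv₁ = 2.57 km/s

Transfer-ellipse semi-major axis a_t = (r₁ + r₂)/2 = (6800 + 56400)/2 = 31600 km.
On the circular orbit at r = 6800 km, v_c = √(μ/r) = 7.6562 km/s.
Vis-viva on the transfer ellipse at r = 6800 km gives v_t = √[μ(2/r − 1/a_t)] = 10.228 km/s.
Δv₁ = |v_t − v_c| = |10.228 − 7.6562| = 2.572 km/s.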